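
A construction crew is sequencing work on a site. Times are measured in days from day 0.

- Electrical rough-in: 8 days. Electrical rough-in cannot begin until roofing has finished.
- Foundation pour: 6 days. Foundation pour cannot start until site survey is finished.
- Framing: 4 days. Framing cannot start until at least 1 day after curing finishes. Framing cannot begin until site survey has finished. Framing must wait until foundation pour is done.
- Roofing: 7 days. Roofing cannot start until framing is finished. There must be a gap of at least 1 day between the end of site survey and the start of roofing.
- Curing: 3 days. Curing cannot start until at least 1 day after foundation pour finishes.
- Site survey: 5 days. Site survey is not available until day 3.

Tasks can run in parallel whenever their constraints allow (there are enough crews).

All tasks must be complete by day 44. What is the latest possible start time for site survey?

9

Electrical rough-in has no dependents, so it just needs to finish by day 44. Starting by 44 − 8 = day 36 achieves that.
Roofing has to be done before electrical rough-in (must start by day 36). That means finishing by day 36, i.e. starting by 36 − 7 = day 29.
Framing feeds into roofing (must start by day 29); so framing must finish by day 29 and therefore start by day 25.
Curing feeds into framing (must start by day 25, minus 1-day gap → day 24); so curing must finish by day 24 and therefore start by day 21.
Foundation pour feeds curing (must start by day 21, minus 1-day gap → day 20); framing (must start by day 25). Taking the minimum, foundation pour must finish by day 20 and start by 20 − 6 = day 14.
Site survey must finish in time for foundation pour (must start by day 14); framing (must start by day 25); roofing (must start by day 29, minus 1-day gap → day 28). The tightest is day 14, so site survey must start by 14 − 5 = day 9.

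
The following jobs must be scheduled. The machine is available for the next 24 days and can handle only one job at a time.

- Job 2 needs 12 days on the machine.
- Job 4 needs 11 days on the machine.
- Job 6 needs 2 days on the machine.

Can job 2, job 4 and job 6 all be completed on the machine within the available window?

No

Running back to back, the jobs need 12 + 11 + 2 = 25 days on the machine.
Since 25 > 24, they cannot all fit.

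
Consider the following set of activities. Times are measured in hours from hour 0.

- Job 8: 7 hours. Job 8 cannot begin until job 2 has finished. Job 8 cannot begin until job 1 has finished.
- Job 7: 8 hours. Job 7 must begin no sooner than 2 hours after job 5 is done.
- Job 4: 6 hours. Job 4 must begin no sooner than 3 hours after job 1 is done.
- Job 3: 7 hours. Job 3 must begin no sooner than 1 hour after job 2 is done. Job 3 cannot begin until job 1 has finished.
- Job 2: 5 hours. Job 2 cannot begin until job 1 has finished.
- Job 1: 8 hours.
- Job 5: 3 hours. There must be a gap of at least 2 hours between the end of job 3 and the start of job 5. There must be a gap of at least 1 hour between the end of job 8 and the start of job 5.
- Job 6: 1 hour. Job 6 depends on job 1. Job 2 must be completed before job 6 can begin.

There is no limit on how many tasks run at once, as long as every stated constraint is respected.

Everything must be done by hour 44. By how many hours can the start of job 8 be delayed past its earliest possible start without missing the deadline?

10

Nothing blocks job 1, so it runs from hour 0 to hour 8.
After job 1 (finishes hour 8), job 2 can start at hour 8 and finishes at hour 13.
For job 8: job 2 (finishes hour 13); job 1 (finishes hour 8). Taking the maximum gives a start of hour 13, and it finishes at 13 + 7 = hour 20.

Working backward from the deadline:
Job 7 has no dependents, so it just needs to finish by hour 44. Starting by 44 − 8 = hour 36 achieves that.
Job 5 must finish before job 7 (must start by hour 36, minus 2-hour gap → hour 34). With a 3-hour duration, job 5 must start by 34 − 3 = hour 31.
Since job 5 (must start by hour 31, minus 1-hour gap → hour 30) depends on it, job 8 must finish by hour 30. Backing off its 7-hour duration gives a latest start of hour 23.
So job 8 can start as early as hour 13 and as late as hour 23, giving 23 − 13 = 10 hours of slack.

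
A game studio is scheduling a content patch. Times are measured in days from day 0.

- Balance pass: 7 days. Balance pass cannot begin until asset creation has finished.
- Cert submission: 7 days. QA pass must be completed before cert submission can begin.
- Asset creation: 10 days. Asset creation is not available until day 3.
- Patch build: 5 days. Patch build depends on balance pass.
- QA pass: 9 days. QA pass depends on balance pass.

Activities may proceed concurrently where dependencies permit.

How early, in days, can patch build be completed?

After its own release at day 3, asset creation can start at day 3 and finishes at day 13.
Balance pass cannot begin until asset creation (finishes day 13). It runs from day 13 to 13 + 7 = day 20.
After balance pass (finishes day 20), patch build can start at day 20 and finishes at day 25.

25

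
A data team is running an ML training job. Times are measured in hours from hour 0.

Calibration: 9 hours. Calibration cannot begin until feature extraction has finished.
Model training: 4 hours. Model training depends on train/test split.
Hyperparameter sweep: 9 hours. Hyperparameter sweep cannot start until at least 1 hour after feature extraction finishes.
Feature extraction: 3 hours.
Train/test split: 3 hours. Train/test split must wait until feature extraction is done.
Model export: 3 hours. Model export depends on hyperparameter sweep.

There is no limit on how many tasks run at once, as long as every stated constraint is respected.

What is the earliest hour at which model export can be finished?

16

Nothing blocks feature extraction, so it runs from hour 0 to hour 3.
Hyperparameter sweep waits on feature extraction (finishes hour 3, plus 1-hour gap → hour 4), so it starts at hour 4 and finishes at 4 + 9 = hour 13.
Model export waits on hyperparameter sweep (finishes hour 13), so it starts at hour 13 and finishes at 13 + 3 = hour 16.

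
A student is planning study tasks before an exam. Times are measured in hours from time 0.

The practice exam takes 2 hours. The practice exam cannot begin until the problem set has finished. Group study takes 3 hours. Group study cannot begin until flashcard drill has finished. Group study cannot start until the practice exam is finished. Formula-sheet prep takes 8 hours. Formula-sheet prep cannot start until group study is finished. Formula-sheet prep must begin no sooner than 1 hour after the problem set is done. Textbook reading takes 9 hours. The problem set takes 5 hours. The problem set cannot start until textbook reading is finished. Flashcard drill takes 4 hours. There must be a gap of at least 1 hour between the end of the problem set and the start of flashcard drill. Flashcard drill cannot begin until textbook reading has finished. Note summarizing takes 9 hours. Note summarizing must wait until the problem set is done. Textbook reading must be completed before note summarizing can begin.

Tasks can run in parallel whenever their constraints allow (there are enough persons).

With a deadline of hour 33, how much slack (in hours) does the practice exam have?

6

Textbook reading has no prerequisites, so it starts at hour 0 and finishes at hour 9.
The problem set cannot begin until textbook reading (finishes hour 9). It runs from hour 9 to 9 + 5 = hour 14.
After the problem set (finishes hour 14), the practice exam can start at hour 14 and finishes at hour 16.

Working backward from the deadline:
Formula-sheet prep must finish by hour 33; it takes 8 hours, so it must start by 33 − 8 = hour 25.
Group study has to be done before formula-sheet prep (must start by hour 25). That means finishing by hour 25, i.e. starting by 25 − 3 = hour 22.
The practice exam has to be done before group study (must start by hour 22). That means finishing by hour 22, i.e. starting by 22 − 2 = hour 20.
So the practice exam can start as early as hour 14 and as late as hour 20, giving 20 − 14 = 6 hours of slack.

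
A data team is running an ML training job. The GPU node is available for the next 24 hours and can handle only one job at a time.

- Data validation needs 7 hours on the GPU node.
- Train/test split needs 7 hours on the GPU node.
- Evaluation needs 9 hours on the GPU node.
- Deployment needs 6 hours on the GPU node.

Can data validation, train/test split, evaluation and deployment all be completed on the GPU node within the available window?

No

Running back to back, the jobs need 7 + 7 + 9 + 6 = 29 hours on the GPU node.
Since 29 > 24, they cannot all fit.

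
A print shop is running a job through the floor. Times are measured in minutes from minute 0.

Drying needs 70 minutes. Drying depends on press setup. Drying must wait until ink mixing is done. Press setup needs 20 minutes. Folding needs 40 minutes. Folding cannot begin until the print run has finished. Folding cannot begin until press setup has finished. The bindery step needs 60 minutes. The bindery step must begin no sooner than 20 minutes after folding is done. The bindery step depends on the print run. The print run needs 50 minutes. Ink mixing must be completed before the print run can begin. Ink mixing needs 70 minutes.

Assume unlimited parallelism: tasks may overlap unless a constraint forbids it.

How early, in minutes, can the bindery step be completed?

Nothing blocks press setup, so it runs from minute 0 to minute 20.
Nothing blocks ink mixing, so it runs from minute 0 to minute 70.
After ink mixing (finishes minute 70), the print run can start at minute 70 and finishes at minute 120.
Folding needs all of the print run (finishes minute 120); press setup (finishes minute 20). That puts its earliest start at minute 120; it finishes at 120 + 40 = minute 160.
The bindery step has to wait for folding (finishes minute 160, plus 20-minute gap → minute 180); the print run (finishes minute 120). The latest of these is minute 180, so the bindery step runs minute 180 to 180 + 60 = minute 240.

240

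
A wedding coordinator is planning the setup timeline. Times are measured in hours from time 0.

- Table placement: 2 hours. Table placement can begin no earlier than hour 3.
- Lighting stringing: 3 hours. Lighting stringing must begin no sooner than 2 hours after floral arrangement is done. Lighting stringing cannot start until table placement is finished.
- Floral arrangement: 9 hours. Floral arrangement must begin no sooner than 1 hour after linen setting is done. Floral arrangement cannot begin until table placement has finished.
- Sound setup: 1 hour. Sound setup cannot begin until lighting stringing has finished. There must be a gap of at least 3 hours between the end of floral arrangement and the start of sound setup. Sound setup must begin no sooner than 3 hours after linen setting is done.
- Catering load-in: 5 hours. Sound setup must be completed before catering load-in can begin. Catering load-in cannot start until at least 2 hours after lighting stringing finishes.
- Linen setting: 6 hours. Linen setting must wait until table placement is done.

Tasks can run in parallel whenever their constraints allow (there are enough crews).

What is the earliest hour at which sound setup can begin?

26

Table placement waits on its own release at hour 3, so it starts at hour 3 and finishes at 3 + 2 = hour 5.
Linen setting cannot begin until table placement (finishes hour 5). It runs from hour 5 to 5 + 6 = hour 11.
For floral arrangement: linen setting (finishes hour 11, plus 1-hour gap → hour 12); table placement (finishes hour 5). Taking the maximum gives a start of hour 12, and it finishes at 12 + 9 = hour 21.
Lighting stringing has to wait for floral arrangement (finishes hour 21, plus 2-hour gap → hour 23); table placement (finishes hour 5). The latest of these is hour 23, so lighting stringing runs hour 23 to 23 + 3 = hour 26.
Sound setup waits on lighting stringing (finishes hour 26); floral arrangement (finishes hour 21, plus 3-hour gap → hour 24); linen setting (finishes hour 11, plus 3-hour gap → hour 14). The latest of these is hour 26, which is the earliest sound setup can start.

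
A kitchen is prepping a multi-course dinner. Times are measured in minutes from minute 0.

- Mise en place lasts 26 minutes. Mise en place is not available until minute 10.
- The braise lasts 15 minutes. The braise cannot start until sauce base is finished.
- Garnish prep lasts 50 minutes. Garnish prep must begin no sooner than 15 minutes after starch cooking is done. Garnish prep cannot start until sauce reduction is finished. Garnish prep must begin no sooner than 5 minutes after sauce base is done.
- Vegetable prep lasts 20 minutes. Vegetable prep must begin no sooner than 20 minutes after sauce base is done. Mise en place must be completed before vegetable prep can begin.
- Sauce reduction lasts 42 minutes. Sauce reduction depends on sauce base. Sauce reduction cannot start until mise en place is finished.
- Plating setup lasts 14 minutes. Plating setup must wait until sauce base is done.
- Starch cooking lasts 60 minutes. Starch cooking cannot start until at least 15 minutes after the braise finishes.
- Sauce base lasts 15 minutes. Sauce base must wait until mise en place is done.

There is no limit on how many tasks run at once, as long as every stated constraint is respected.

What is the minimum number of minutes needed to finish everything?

206

Mise en place cannot begin until its own release at minute 10. It runs from minute 10 to 10 + 26 = minute 36.
Sauce base cannot begin until mise en place (finishes minute 36). It runs from minute 36 to 36 + 15 = minute 51.
Plating setup waits on sauce base (finishes minute 51), so it starts at minute 51 and finishes at 51 + 14 = minute 65.
Sauce reduction has to wait for sauce base (finishes minute 51); mise en place (finishes minute 36). The latest of these is minute 51, so sauce reduction runs minute 51 to 51 + 42 = minute 93.
Vegetable prep needs all of sauce base (finishes minute 51, plus 20-minute gap → minute 71); mise en place (finishes minute 36). That puts its earliest start at minute 71; it finishes at 71 + 20 = minute 91.
The braise cannot begin until sauce base (finishes minute 51). It runs from minute 51 to 51 + 15 = minute 66.
After the braise (finishes minute 66, plus 15-minute gap → minute 81), starch cooking can start at minute 81 and finishes at minute 141.
Garnish prep has to wait for starch cooking (finishes minute 141, plus 15-minute gap → minute 156); sauce reduction (finishes minute 93); sauce base (finishes minute 51, plus 5-minute gap → minute 56). The latest of these is minute 156, so garnish prep runs minute 156 to 156 + 50 = minute 206.
All tasks are finished once the last one completes. Finish times: Mise en place at 36, Sauce base at 51, The braise at 66, Vegetable prep at 91, Sauce reduction at 93, Starch cooking at 141, Plating setup at 65, Garnish prep at 206. The latest is minute 206.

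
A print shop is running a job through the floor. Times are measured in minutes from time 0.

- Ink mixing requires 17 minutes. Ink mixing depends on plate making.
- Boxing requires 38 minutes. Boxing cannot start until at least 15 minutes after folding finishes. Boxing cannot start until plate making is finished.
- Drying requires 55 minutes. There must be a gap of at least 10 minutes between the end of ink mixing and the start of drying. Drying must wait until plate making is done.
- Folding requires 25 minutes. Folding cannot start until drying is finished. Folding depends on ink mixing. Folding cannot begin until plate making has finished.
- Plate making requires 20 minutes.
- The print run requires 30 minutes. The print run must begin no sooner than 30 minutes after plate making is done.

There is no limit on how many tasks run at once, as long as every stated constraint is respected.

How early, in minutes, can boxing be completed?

Nothing blocks plate making, so it runs from minute 0 to minute 20.
Ink mixing cannot begin until plate making (finishes minute 20). It runs from minute 20 to 20 + 17 = minute 37.
For drying: ink mixing (finishes minute 37, plus 10-minute gap → minute 47); plate making (finishes minute 20). Taking the maximum gives a start of minute 47, and it finishes at 47 + 55 = minute 102.
Folding has to wait for drying (finishes minute 102); ink mixing (finishes minute 37); plate making (finishes minute 20). The latest of these is minute 102, so folding runs minute 102 to 102 + 25 = minute 127.
Boxing has to wait for folding (finishes minute 127, plus 15-minute gap → minute 142); plate making (finishes minute 20). The latest of these is minute 142, so boxing runs minute 142 to 142 + 38 = minute 180.

180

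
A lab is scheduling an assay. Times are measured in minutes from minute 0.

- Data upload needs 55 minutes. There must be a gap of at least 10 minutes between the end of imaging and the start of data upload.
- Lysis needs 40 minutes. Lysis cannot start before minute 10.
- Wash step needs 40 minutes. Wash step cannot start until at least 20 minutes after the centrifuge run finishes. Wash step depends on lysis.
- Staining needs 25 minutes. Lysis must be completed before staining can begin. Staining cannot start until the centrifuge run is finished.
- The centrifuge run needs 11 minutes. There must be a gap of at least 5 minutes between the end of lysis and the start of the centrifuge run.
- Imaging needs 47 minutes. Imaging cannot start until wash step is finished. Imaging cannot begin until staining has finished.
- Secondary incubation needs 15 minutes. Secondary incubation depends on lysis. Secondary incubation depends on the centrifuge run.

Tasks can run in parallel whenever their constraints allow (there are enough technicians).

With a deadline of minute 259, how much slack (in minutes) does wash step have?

Lysis cannot begin until its own release at minute 10. It runs from minute 10 to 10 + 40 = minute 50.
The centrifuge run cannot begin until lysis (finishes minute 50, plus 5-minute gap → minute 55). It runs from minute 55 to 55 + 11 = minute 66.
For wash step: the centrifuge run (finishes minute 66, plus 20-minute gap → minute 86); lysis (finishes minute 50). Taking the maximum gives a start of minute 86, and it finishes at 86 + 40 = minute 126.

Working backward from the deadline:
Data upload must finish by minute 259; it takes 55 minutes, so it must start by 259 − 55 = minute 204.
Imaging must finish before data upload (must start by minute 204, minus 10-minute gap → minute 194). With a 47-minute duration, imaging must start by 194 − 47 = minute 147.
Wash step feeds into imaging (must start by minute 147); so wash step must finish by minute 147 and therefore start by minute 107.
So wash step can start as early as minute 86 and as late as minute 107, giving 107 − 86 = 21 minutes of slack.

21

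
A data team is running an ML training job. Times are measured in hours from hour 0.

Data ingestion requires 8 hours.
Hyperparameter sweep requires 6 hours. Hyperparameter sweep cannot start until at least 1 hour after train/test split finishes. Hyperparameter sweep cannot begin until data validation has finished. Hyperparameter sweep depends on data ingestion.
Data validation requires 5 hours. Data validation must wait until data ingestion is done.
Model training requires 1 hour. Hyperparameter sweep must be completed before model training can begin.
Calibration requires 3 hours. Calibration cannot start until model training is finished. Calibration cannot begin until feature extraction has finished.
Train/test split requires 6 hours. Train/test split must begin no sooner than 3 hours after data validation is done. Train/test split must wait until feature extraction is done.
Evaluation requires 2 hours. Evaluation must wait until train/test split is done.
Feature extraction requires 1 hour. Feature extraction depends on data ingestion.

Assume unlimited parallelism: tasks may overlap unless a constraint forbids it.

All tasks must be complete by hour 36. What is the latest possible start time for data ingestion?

3

To finish by hour 36, calibration (duration 3) must start no later than hour 33.
Model training feeds into calibration (must start by hour 33); so model training must finish by hour 33 and therefore start by hour 32.
Hyperparameter sweep must finish before model training (must start by hour 32). With a 6-hour duration, hyperparameter sweep must start by 32 − 6 = hour 26.
To finish by hour 36, evaluation (duration 2) must start no later than hour 34.
Train/test split must finish in time for hyperparameter sweep (must start by hour 26, minus 1-hour gap → hour 25); evaluation (must start by hour 34). The tightest is hour 25, so train/test split must start by 25 − 6 = hour 19.
Data validation has several dependents: train/test split (must start by hour 19, minus 3-hour gap → hour 16); hyperparameter sweep (must start by hour 26). The earliest of those limits is hour 16, so data validation must start by 16 − 5 = hour 11.
Feature extraction feeds train/test split (must start by hour 19); calibration (must start by hour 33). Taking the minimum, feature extraction must finish by hour 19 and start by 19 − 1 = hour 18.
Data ingestion must finish in time for data validation (must start by hour 11); feature extraction (must start by hour 18); hyperparameter sweep (must start by hour 26). The tightest is hour 11, so data ingestion must start by 11 − 8 = hour 3.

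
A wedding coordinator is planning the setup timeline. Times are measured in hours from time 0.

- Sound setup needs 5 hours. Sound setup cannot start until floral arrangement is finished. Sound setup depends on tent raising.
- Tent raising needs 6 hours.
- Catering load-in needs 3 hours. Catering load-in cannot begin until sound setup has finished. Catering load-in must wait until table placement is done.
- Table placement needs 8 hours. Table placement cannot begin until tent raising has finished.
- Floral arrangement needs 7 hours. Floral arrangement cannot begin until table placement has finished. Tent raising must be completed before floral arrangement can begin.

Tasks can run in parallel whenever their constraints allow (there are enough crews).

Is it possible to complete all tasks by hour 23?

Tent raising has no prerequisites, so it starts at hour 0 and finishes at hour 6.
After tent raising (finishes hour 6), table placement can start at hour 6 and finishes at hour 14.
Floral arrangement cannot start until table placement (finishes hour 14); tent raising (finishes hour 6). The controlling bound is hour 14, so floral arrangement finishes at 14 + 7 = hour 21.
Sound setup has to wait for floral arrangement (finishes hour 21); tent raising (finishes hour 6). The latest of these is hour 21, so sound setup runs hour 21 to 21 + 5 = hour 26.
For catering load-in: sound setup (finishes hour 26); table placement (finishes hour 14). Taking the maximum gives a start of hour 26, and it finishes at 26 + 3 = hour 29.
The earliest everything can be done is hour 29, which is after the deadline of 23, so it is not possible.

No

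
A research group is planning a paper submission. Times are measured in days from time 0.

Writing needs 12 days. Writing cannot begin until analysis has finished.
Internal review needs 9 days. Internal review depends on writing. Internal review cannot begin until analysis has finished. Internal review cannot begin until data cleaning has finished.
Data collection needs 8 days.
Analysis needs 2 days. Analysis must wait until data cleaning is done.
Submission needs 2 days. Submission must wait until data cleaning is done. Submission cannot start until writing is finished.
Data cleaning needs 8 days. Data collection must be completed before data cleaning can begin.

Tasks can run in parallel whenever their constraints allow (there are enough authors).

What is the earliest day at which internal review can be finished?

39

Data collection has no prerequisites, so it starts at day 0 and finishes at day 8.
Data cleaning cannot begin until data collection (finishes day 8). It runs from day 8 to 8 + 8 = day 16.
Analysis cannot begin until data cleaning (finishes day 16). It runs from day 16 to 16 + 2 = day 18.
After analysis (finishes day 18), writing can start at day 18 and finishes at day 30.
Internal review cannot start until writing (finishes day 30); analysis (finishes day 18); data cleaning (finishes day 16). The controlling bound is day 30, so internal review finishes at 30 + 9 = day 39.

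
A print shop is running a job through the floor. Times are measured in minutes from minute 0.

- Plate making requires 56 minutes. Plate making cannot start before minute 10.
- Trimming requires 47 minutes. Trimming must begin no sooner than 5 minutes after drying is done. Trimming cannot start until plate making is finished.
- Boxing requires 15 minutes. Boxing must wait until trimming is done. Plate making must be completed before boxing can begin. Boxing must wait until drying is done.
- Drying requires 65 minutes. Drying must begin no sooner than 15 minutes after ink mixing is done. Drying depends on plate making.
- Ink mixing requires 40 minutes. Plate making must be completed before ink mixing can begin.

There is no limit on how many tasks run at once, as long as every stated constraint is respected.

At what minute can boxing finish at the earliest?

253

After its own release at minute 10, plate making can start at minute 10 and finishes at minute 66.
Ink mixing cannot begin until plate making (finishes minute 66). It runs from minute 66 to 66 + 40 = minute 106.
Drying needs all of ink mixing (finishes minute 106, plus 15-minute gap → minute 121); plate making (finishes minute 66). That puts its earliest start at minute 121; it finishes at 121 + 65 = minute 186.
Trimming has to wait for drying (finishes minute 186, plus 5-minute gap → minute 191); plate making (finishes minute 66). The latest of these is minute 191, so trimming runs minute 191 to 191 + 47 = minute 238.
Boxing needs all of trimming (finishes minute 238); plate making (finishes minute 66); drying (finishes minute 186). That puts its earliest start at minute 238; it finishes at 238 + 15 = minute 253.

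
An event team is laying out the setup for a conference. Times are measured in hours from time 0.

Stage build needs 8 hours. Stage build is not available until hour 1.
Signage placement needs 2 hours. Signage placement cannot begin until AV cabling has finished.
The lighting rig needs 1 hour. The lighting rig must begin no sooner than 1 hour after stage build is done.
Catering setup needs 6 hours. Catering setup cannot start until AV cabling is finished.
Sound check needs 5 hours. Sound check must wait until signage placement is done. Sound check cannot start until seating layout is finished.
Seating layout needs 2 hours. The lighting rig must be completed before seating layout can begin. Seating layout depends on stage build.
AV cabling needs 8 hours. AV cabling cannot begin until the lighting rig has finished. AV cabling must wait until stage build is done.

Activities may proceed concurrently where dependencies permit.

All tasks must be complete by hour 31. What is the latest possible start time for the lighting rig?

15

Sound check has no dependents, so it just needs to finish by hour 31. Starting by 31 − 5 = hour 26 achieves that.
Signage placement feeds into sound check (must start by hour 26); so signage placement must finish by hour 26 and therefore start by hour 24.
Catering setup must finish by hour 31; it takes 6 hours, so it must start by 31 − 6 = hour 25.
AV cabling feeds signage placement (must start by hour 24); catering setup (must start by hour 25). Taking the minimum, AV cabling must finish by hour 24 and start by 24 − 8 = hour 16.
Seating layout must finish before sound check (must start by hour 26). With a 2-hour duration, seating layout must start by 26 − 2 = hour 24.
For the lighting rig: AV cabling (must start by hour 16); seating layout (must start by hour 24). The most restrictive is hour 16; with a 1-hour duration, the lighting rig must start by hour 15.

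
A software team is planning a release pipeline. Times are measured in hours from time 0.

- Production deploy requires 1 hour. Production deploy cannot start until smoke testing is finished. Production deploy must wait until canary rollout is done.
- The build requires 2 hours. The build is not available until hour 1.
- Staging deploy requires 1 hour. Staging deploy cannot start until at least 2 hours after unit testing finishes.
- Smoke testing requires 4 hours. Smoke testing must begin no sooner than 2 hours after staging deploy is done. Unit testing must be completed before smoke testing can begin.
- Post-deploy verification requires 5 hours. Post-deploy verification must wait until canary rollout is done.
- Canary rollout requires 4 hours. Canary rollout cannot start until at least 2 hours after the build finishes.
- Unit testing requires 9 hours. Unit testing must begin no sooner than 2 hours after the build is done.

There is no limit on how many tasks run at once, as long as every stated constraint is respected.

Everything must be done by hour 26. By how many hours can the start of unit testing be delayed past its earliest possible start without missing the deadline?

2

After its own release at hour 1, the build can start at hour 1 and finishes at hour 3.
After the build (finishes hour 3, plus 2-hour gap → hour 5), unit testing can start at hour 5 and finishes at hour 14.

Working backward from the deadline:
Nothing follows production deploy; the deadline of hour 26 is its only limit. It must start by 26 − 1 = hour 25.
Smoke testing feeds into production deploy (must start by hour 25); so smoke testing must finish by hour 25 and therefore start by hour 21.
Staging deploy must finish before smoke testing (must start by hour 21, minus 2-hour gap → hour 19). With a 1-hour duration, staging deploy must start by 19 − 1 = hour 18.
Unit testing must finish in time for staging deploy (must start by hour 18, minus 2-hour gap → hour 16); smoke testing (must start by hour 21). The tightest is hour 16, so unit testing must start by 16 − 9 = hour 7.
So unit testing can start as early as hour 5 and as late as hour 7, giving 7 − 5 = 2 hours of slack.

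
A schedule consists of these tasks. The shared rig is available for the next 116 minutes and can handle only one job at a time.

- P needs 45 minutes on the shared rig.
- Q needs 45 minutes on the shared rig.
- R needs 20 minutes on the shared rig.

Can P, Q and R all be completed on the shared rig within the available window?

Yes

Running back to back, the jobs need 45 + 45 + 20 = 110 minutes on the shared rig.
Since 110 ≤ 116, they fit within the window.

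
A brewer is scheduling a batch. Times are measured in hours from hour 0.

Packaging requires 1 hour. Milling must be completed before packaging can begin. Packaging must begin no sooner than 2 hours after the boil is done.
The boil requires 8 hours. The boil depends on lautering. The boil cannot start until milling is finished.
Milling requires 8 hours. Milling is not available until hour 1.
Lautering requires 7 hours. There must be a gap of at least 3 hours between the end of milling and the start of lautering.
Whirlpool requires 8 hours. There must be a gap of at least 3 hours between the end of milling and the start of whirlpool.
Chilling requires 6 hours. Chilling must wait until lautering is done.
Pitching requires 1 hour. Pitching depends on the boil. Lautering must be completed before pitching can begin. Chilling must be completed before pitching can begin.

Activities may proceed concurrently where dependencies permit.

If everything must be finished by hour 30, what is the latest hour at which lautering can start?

Pitching must finish by hour 30; it takes 1 hour, so it must start by 30 − 1 = hour 29.
To finish by hour 30, packaging (duration 1) must start no later than hour 29.
For the boil: pitching (must start by hour 29); packaging (must start by hour 29, minus 2-hour gap → hour 27). The most restrictive is hour 27; with an 8-hour duration, the boil must start by hour 19.
Chilling has to be done before pitching (must start by hour 29). That means finishing by hour 29, i.e. starting by 29 − 6 = hour 23.
Lautering must finish in time for the boil (must start by hour 19); chilling (must start by hour 23); pitching (must start by hour 29). The tightest is hour 19, so lautering must start by 19 − 7 = hour 12.

12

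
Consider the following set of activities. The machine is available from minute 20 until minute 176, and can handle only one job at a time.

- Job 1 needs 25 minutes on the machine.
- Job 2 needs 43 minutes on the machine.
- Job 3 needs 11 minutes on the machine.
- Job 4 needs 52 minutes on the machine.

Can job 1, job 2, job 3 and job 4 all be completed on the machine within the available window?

The machine window is 176 − 20 = 156 minutes.
Running back to back, the jobs need 25 + 43 + 11 + 52 = 131 minutes on the machine.
Since 131 ≤ 156, they fit within the window.

Yes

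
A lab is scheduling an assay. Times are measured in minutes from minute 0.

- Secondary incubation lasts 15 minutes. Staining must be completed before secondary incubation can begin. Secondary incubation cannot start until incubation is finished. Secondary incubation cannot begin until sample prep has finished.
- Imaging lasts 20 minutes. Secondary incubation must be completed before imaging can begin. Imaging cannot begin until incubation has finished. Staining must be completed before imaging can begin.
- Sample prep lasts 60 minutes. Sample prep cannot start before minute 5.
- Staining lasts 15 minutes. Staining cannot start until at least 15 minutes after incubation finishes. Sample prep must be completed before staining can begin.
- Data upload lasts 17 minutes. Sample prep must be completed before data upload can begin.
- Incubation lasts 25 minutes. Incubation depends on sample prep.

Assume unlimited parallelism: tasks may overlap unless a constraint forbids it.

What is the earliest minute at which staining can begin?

105

After its own release at minute 5, sample prep can start at minute 5 and finishes at minute 65.
After sample prep (finishes minute 65), incubation can start at minute 65 and finishes at minute 90.
Staining waits on incubation (finishes minute 90, plus 15-minute gap → minute 105); sample prep (finishes minute 65). The latest of these is minute 105, which is the earliest staining can start.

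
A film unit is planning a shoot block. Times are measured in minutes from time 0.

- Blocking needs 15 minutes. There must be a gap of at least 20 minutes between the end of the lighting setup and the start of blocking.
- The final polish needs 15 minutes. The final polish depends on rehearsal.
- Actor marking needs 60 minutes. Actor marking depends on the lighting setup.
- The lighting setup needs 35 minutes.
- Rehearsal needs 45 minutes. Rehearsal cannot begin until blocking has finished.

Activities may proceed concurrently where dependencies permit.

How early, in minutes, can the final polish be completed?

The lighting setup can start immediately at minute 0; it finishes at minute 35.
Blocking waits on the lighting setup (finishes minute 35, plus 20-minute gap → minute 55), so it starts at minute 55 and finishes at 55 + 15 = minute 70.
Rehearsal cannot begin until blocking (finishes minute 70). It runs from minute 70 to 70 + 45 = minute 115.
After rehearsal (finishes minute 115), the final polish can start at minute 115 and finishes at minute 130.

130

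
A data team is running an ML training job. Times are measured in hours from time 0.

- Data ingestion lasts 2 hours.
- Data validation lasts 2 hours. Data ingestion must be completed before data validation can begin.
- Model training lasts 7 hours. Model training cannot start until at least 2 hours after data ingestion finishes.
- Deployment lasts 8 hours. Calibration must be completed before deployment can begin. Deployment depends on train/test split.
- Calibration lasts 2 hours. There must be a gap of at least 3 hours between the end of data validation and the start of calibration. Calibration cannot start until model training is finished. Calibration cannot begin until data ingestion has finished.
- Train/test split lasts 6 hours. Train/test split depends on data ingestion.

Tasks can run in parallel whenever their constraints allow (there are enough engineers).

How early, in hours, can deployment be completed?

21

Nothing blocks data ingestion, so it runs from hour 0 to hour 2.
After data ingestion (finishes hour 2, plus 2-hour gap → hour 4), model training can start at hour 4 and finishes at hour 11.
Train/test split cannot begin until data ingestion (finishes hour 2). It runs from hour 2 to 2 + 6 = hour 8.
After data ingestion (finishes hour 2), data validation can start at hour 2 and finishes at hour 4.
Calibration has to wait for data validation (finishes hour 4, plus 3-hour gap → hour 7); model training (finishes hour 11); data ingestion (finishes hour 2). The latest of these is hour 11, so calibration runs hour 11 to 11 + 2 = hour 13.
For deployment: calibration (finishes hour 13); train/test split (finishes hour 8). Taking the maximum gives a start of hour 13, and it finishes at 13 + 8 = hour 21.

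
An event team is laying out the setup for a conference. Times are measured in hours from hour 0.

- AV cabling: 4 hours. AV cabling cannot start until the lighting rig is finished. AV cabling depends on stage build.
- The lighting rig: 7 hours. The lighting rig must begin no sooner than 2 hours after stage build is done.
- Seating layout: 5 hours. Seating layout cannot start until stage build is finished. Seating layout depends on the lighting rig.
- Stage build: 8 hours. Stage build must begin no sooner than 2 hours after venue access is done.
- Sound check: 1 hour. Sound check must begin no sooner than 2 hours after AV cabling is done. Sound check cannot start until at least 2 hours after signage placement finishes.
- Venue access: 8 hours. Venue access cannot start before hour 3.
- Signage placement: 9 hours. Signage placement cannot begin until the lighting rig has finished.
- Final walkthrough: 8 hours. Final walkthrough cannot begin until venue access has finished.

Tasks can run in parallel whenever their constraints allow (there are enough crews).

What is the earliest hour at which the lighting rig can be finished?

30

After its own release at hour 3, venue access can start at hour 3 and finishes at hour 11.
After venue access (finishes hour 11, plus 2-hour gap → hour 13), stage build can start at hour 13 and finishes at hour 21.
After stage build (finishes hour 21, plus 2-hour gap → hour 23), the lighting rig can start at hour 23 and finishes at hour 30.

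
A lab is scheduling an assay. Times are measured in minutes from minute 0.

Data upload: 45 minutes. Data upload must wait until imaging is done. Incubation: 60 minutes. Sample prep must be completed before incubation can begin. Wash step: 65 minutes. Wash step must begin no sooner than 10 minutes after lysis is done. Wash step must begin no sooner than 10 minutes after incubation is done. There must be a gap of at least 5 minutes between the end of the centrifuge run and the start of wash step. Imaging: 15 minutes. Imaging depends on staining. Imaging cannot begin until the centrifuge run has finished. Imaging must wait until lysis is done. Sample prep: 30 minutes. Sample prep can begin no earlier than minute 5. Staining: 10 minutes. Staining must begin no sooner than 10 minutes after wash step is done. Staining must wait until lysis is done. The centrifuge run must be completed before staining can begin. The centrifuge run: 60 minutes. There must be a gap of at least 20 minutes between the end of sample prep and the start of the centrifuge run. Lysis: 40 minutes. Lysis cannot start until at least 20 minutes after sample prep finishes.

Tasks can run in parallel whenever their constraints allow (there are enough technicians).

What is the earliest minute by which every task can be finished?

265

Sample prep cannot begin until its own release at minute 5. It runs from minute 5 to 5 + 30 = minute 35.
The centrifuge run waits on sample prep (finishes minute 35, plus 20-minute gap → minute 55), so it starts at minute 55 and finishes at 55 + 60 = minute 115.
Incubation cannot begin until sample prep (finishes minute 35). It runs from minute 35 to 35 + 60 = minute 95.
After sample prep (finishes minute 35, plus 20-minute gap → minute 55), lysis can start at minute 55 and finishes at minute 95.
For wash step: lysis (finishes minute 95, plus 10-minute gap → minute 105); incubation (finishes minute 95, plus 10-minute gap → minute 105); the centrifuge run (finishes minute 115, plus 5-minute gap → minute 120). Taking the maximum gives a start of minute 120, and it finishes at 120 + 65 = minute 185.
For staining: wash step (finishes minute 185, plus 10-minute gap → minute 195); lysis (finishes minute 95); the centrifuge run (finishes minute 115). Taking the maximum gives a start of minute 195, and it finishes at 195 + 10 = minute 205.
Imaging needs all of staining (finishes minute 205); the centrifuge run (finishes minute 115); lysis (finishes minute 95). That puts its earliest start at minute 205; it finishes at 205 + 15 = minute 220.
Data upload cannot begin until imaging (finishes minute 220). It runs from minute 220 to 220 + 45 = minute 265.
All tasks are finished once the last one completes. Finish times: Sample prep at 35, Lysis at 95, Incubation at 95, The centrifuge run at 115, Wash step at 185, Staining at 205, Imaging at 220, Data upload at 265. The latest is minute 265.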